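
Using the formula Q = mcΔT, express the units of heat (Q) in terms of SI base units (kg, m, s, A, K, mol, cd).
Units of each symbol in Q = mcΔT:
  m (mass): kg
  c (specific heat capacity, in J/(kg·K)): m²/(s²·K)
  ΔT (temperature change): K

Multiplying the contributions: [kg] · [m²/(s²·K)] · [K]
Adding exponents of each base unit: kg: 1, m: 2, s: -2
SI base units of heat: kg·m²/s²

Answer: kg·m²/s²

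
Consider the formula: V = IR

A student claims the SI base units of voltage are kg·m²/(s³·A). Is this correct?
Units of each symbol in V = IR:
  I (current): A
  R (resistance, in ohms): kg·m²/(s³·A²)

Multiplying the contributions: [A] · [kg·m²/(s³·A²)]
Adding exponents of each base unit: kg: 1, m: 2, s: -3, A: -1
SI base units of voltage: kg·m²/(s³·A)

The claimed units kg·m²/(s³·A) match the derived units, so the claim is correct.

Answer: Yes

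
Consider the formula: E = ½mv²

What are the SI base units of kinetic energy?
Units of each symbol in E = ½mv²:
  m (mass): kg
  v (speed): m/s  → to the power 2, contributes m²/s²
  The factor ½ is dimensionless.

Multiplying the contributions: [kg] · [m²/s²]
Adding exponents of each base unit: kg: 1, m: 2, s: -2
SI base units of kinetic energy: kg·m²/s²

Answer: kg·m²/s²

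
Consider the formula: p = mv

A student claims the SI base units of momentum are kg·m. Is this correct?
Units of each symbol in p = mv:
  m (mass): kg
  v (velocity): m/s

Multiplying the contributions: [kg] · [m/s]
Adding exponents of each base unit: kg: 1, m: 1, s: -1
SI base units of momentum: kg·m/s

The claimed units kg·m (exponents kg: 1, m: 1) do not match the derived units kg·m/s (exponents kg: 1, m: 1, s: -1), so the claim is incorrect.

Answer: No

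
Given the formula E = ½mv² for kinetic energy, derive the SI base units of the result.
Units of each symbol in E = ½mv²:
  m (mass): kg
  v (speed): m/s  → to the power 2, contributes m²/s²
  The factor ½ is dimensionless.

Multiplying the contributions: [kg] · [m²/s²]
Adding exponents of each base unit: kg: 1, m: 2, s: -2
SI base units of kinetic energy: kg·m²/s²

Answer: kg·m²/s²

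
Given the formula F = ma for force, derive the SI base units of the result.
Units of each symbol in F = ma:
  m (mass): kg
  a (acceleration): m/s²

Multiplying the contributions: [kg] · [m/s²]
Adding exponents of each base unit: kg: 1, m: 1, s: -2
SI base units of force: kg·m/s²

Answer: kg·m/s²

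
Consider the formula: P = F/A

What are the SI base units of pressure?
Units of each symbol in P = F/A:
  F (force): kg·m/s²
  A (area): m²  → in the denominator, contributes 1/m²

Multiplying the contributions: [kg·m/s²] · [1/m²]
Adding exponents of each base unit: kg: 1, m: -1, s: -2
SI base units of pressure: kg/(m·s²)

Answer: kg/(m·s²)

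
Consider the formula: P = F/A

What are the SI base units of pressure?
Units of each symbol in P = F/A:
  F (force): kg·m/s²
  A (area): m²  → in the denominator, contributes 1/m²

Multiplying the contributions: [kg·m/s²] · [1/m²]
Adding exponents of each base unit: kg: 1, m: -1, s: -2
SI base units of pressure: kg/(m·s²)

Answer: kg/(m·s²)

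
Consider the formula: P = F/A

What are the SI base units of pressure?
Units of each symbol in P = F/A:
  F (force): kg·m/s²
  A (area): m²  → in the denominator, contributes 1/m²

Multiplying the contributions: [kg·m/s²] · [1/m²]
Adding exponents of each base unit: kg: 1, m: -1, s: -2
SI base units of pressure: kg/(m·s²)

Answer: kg/(m·s²)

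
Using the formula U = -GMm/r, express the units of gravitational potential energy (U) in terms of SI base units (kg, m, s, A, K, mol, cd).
Units of each symbol in U = -GMm/r:
  G (gravitational constant): m³/(kg·s²)
  M (mass): kg
  m (mass): kg
  r (distance): m  → in the denominator, contributes 1/m
  The minus sign does not affect the units.

Multiplying the contributions: [m³/(kg·s²)] · [kg] · [kg] · [1/m]
Adding exponents of each base unit: kg: 1, m: 2, s: -2
SI base units of gravitational potential energy: kg·m²/s²

Answer: kg·m²/s²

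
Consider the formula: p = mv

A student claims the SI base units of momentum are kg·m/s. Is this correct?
Units of each symbol in p = mv:
  m (mass): kg
  v (velocity): m/s

Multiplying the contributions: [kg] · [m/s]
Adding exponents of each base unit: kg: 1, m: 1, s: -1
SI base units of momentum: kg·m/s

The claimed units kg·m/s match the derived units, so the claim is correct.

Answer: Yes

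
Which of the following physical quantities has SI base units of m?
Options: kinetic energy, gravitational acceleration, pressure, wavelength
Checking the SI base units of each option:
  kinetic energy (E = ½mv²): kg·m²/s²  ✗
  gravitational acceleration (g = GM/r²): m/s²  ✗
  pressure (P = F/A): kg/(m·s²)  ✗
  wavelength (λ = v/f): m  ✓ matches

Only wavelength has units m.

Answer: wavelength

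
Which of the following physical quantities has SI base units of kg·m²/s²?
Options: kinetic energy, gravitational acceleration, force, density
Checking the SI base units of each option:
  kinetic energy (E = ½mv²): kg·m²/s²  ✓ matches
  gravitational acceleration (g = GM/r²): m/s²  ✗
  force (F = ma): kg·m/s²  ✗
  density (ρ = m/V): kg/m³  ✗

Only kinetic energy has units kg·m²/s².

Answer: kinetic energy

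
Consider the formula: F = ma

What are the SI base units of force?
Units of each symbol in F = ma:
  m (mass): kg
  a (acceleration): m/s²

Multiplying the contributions: [kg] · [m/s²]
Adding exponents of each base unit: kg: 1, m: 1, s: -2
SI base units of force: kg·m/s²

Answer: kg·m/s²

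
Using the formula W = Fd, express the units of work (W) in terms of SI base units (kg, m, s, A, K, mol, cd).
Units of each symbol in W = Fd:
  F (force): kg·m/s²
  d (displacement): m

Multiplying the contributions: [kg·m/s²] · [m]
Adding exponents of each base unit: kg: 1, m: 2, s: -2
SI base units of work: kg·m²/s²

Answer: kg·m²/s²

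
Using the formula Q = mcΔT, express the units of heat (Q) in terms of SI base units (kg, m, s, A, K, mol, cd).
Units of each symbol in Q = mcΔT:
  m (mass): kg
  c (specific heat capacity, in J/(kg·K)): m²/(s²·K)
  ΔT (temperature change): K

Multiplying the contributions: [kg] · [m²/(s²·K)] · [K]
Adding exponents of each base unit: kg: 1, m: 2, s: -2
SI base units of heat: kg·m²/s²

Answer: kg·m²/s²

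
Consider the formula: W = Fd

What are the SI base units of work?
Units of each symbol in W = Fd:
  F (force): kg·m/s²
  d (displacement): m

Multiplying the contributions: [kg·m/s²] · [m]
Adding exponents of each base unit: kg: 1, m: 2, s: -2
SI base units of work: kg·m²/s²

Answer: kg·m²/s²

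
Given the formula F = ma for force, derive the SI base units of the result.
Units of each symbol in F = ma:
  m (mass): kg
  a (acceleration): m/s²

Multiplying the contributions: [kg] · [m/s²]
Adding exponents of each base unit: kg: 1, m: 1, s: -2
SI base units of force: kg·m/s²

Answer: kg·m/s²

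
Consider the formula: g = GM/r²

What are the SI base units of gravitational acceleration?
Units of each symbol in g = GM/r²:
  G (gravitational constant): m³/(kg·s²)
  M (mass): kg
  r (distance): m  → to the power 2 in the denominator, contributes 1/m²

Multiplying the contributions: [m³/(kg·s²)] · [kg] · [1/m²]
Adding exponents of each base unit: m: 1, s: -2
SI base units of gravitational acceleration: m/s²

Answer: m/s²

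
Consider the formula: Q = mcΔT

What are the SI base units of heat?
Units of each symbol in Q = mcΔT:
  m (mass): kg
  c (specific heat capacity, in J/(kg·K)): m²/(s²·K)
  ΔT (temperature change): K

Multiplying the contributions: [kg] · [m²/(s²·K)] · [K]
Adding exponents of each base unit: kg: 1, m: 2, s: -2
SI base units of heat: kg·m²/s²

Answer: kg·m²/s²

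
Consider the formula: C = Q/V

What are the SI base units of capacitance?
Units of each symbol in C = Q/V:
  Q (charge, in coulombs): s·A
  V (voltage, in volts): kg·m²/(s³·A)  → in the denominator, contributes s³·A/(kg·m²)

Multiplying the contributions: [s·A] · [s³·A/(kg·m²)]
Adding exponents of each base unit: kg: -1, m: -2, s: 4, A: 2
SI base units of capacitance: s⁴·A²/(kg·m²)

Answer: s⁴·A²/(kg·m²)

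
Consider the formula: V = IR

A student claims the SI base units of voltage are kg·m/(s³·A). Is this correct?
Units of each symbol in V = IR:
  I (current): A
  R (resistance, in ohms): kg·m²/(s³·A²)

Multiplying the contributions: [A] · [kg·m²/(s³·A²)]
Adding exponents of each base unit: kg: 1, m: 2, s: -3, A: -1
SI base units of voltage: kg·m²/(s³·A)

The claimed units kg·m/(s³·A) (exponents kg: 1, m: 1, s: -3, A: -1) do not match the derived units kg·m²/(s³·A) (exponents kg: 1, m: 2, s: -3, A: -1), so the claim is incorrect.

Answer: No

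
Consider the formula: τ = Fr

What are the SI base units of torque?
Units of each symbol in τ = Fr:
  F (force): kg·m/s²
  r (lever arm): m

Multiplying the contributions: [kg·m/s²] · [m]
Adding exponents of each base unit: kg: 1, m: 2, s: -2
SI base units of torque: kg·m²/s²

Answer: kg·m²/s²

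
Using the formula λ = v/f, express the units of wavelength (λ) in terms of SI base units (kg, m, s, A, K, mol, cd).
Units of each symbol in λ = v/f:
  v (wave speed): m/s
  f (frequency): 1/s  → in the denominator, contributes s

Multiplying the contributions: [m/s] · [s]
Adding exponents of each base unit: m: 1
SI base units of wavelength: m

Answer: m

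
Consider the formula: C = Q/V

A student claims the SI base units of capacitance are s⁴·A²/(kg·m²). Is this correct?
Units of each symbol in C = Q/V:
  Q (charge, in coulombs): s·A
  V (voltage, in volts): kg·m²/(s³·A)  → in the denominator, contributes s³·A/(kg·m²)

Multiplying the contributions: [s·A] · [s³·A/(kg·m²)]
Adding exponents of each base unit: kg: -1, m: -2, s: 4, A: 2
SI base units of capacitance: s⁴·A²/(kg·m²)

The claimed units s⁴·A²/(kg·m²) match the derived units, so the claim is correct.

Answer: Yes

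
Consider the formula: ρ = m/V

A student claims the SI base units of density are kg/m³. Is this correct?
Units of each symbol in ρ = m/V:
  m (mass): kg
  V (volume): m³  → in the denominator, contributes 1/m³

Multiplying the contributions: [kg] · [1/m³]
Adding exponents of each base unit: kg: 1, m: -3
SI base units of density: kg/m³

The claimed units kg/m³ match the derived units, so the claim is correct.

Answer: Yes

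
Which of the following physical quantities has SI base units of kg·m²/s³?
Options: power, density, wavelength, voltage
Checking the SI base units of each option:
  power (P = W/t): kg·m²/s³  ✓ matches
  density (ρ = m/V): kg/m³  ✗
  wavelength (λ = v/f): m  ✗
  voltage (V = IR): kg·m²/(s³·A)  ✗

Only power has units kg·m²/s³.

Answer: power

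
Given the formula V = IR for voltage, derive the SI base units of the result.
Units of each symbol in V = IR:
  I (current): A
  R (resistance, in ohms): kg·m²/(s³·A²)

Multiplying the contributions: [A] · [kg·m²/(s³·A²)]
Adding exponents of each base unit: kg: 1, m: 2, s: -3, A: -1
SI base units of voltage: kg·m²/(s³·A)

Answer: kg·m²/(s³·A)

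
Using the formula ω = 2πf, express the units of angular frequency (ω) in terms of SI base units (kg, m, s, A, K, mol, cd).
Units of each symbol in ω = 2πf:
  f (frequency): 1/s
  The factor 2π is dimensionless.

Multiplying the contributions: [1/s]
Adding exponents of each base unit: s: -1
SI base units of angular frequency: 1/s

Answer: 1/s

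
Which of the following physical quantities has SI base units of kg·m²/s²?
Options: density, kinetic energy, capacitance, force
Checking the SI base units of each option:
  density (ρ = m/V): kg/m³  ✗
  kinetic energy (E = ½mv²): kg·m²/s²  ✓ matches
  capacitance (C = Q/V): s⁴·A²/(kg·m²)  ✗
  force (F = ma): kg·m/s²  ✗

Only kinetic energy has units kg·m²/s².

Answer: kinetic energy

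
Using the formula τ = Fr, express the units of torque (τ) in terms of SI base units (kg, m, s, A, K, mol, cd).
Units of each symbol in τ = Fr:
  F (force): kg·m/s²
  r (lever arm): m

Multiplying the contributions: [kg·m/s²] · [m]
Adding exponents of each base unit: kg: 1, m: 2, s: -2
SI base units of torque: kg·m²/s²

Answer: kg·m²/s²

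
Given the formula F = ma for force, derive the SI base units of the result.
Units of each symbol in F = ma:
  m (mass): kg
  a (acceleration): m/s²

Multiplying the contributions: [kg] · [m/s²]
Adding exponents of each base unit: kg: 1, m: 1, s: -2
SI base units of force: kg·m/s²

Answer: kg·m/s²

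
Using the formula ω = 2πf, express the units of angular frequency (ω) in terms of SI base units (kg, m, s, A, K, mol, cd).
Units of each symbol in ω = 2πf:
  f (frequency): 1/s
  The factor 2π is dimensionless.

Multiplying the contributions: [1/s]
Adding exponents of each base unit: s: -1
SI base units of angular frequency: 1/s

Answer: 1/s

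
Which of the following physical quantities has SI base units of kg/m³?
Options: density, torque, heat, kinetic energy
Checking the SI base units of each option:
  density (ρ = m/V): kg/m³  ✓ matches
  torque (τ = Fr): kg·m²/s²  ✗
  heat (Q = mcΔT): kg·m²/s²  ✗
  kinetic energy (E = ½mv²): kg·m²/s²  ✗

Only density has units kg/m³.

Answer: density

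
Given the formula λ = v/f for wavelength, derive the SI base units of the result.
Units of each symbol in λ = v/f:
  v (wave speed): m/s
  f (frequency): 1/s  → in the denominator, contributes s

Multiplying the contributions: [m/s] · [s]
Adding exponents of each base unit: m: 1
SI base units of wavelength: m

Answer: m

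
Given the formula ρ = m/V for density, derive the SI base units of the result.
Units of each symbol in ρ = m/V:
  m (mass): kg
  V (volume): m³  → in the denominator, contributes 1/m³

Multiplying the contributions: [kg] · [1/m³]
Adding exponents of each base unit: kg: 1, m: -3
SI base units of density: kg/m³

Answer: kg/m³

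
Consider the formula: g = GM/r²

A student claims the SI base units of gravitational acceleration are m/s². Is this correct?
Units of each symbol in g = GM/r²:
  G (gravitational constant): m³/(kg·s²)
  M (mass): kg
  r (distance): m  → to the power 2 in the denominator, contributes 1/m²

Multiplying the contributions: [m³/(kg·s²)] · [kg] · [1/m²]
Adding exponents of each base unit: m: 1, s: -2
SI base units of gravitational acceleration: m/s²

The claimed units m/s² match the derived units, so the claim is correct.

Answer: Yes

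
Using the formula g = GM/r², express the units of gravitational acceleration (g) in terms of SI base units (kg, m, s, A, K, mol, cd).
Units of each symbol in g = GM/r²:
  G (gravitational constant): m³/(kg·s²)
  M (mass): kg
  r (distance): m  → to the power 2 in the denominator, contributes 1/m²

Multiplying the contributions: [m³/(kg·s²)] · [kg] · [1/m²]
Adding exponents of each base unit: m: 1, s: -2
SI base units of gravitational acceleration: m/s²

Answer: m/s²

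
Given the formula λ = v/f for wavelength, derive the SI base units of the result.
Units of each symbol in λ = v/f:
  v (wave speed): m/s
  f (frequency): 1/s  → in the denominator, contributes s

Multiplying the contributions: [m/s] · [s]
Adding exponents of each base unit: m: 1
SI base units of wavelength: m

Answer: m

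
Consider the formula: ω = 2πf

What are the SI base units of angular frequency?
Units of each symbol in ω = 2πf:
  f (frequency): 1/s
  The factor 2π is dimensionless.

Multiplying the contributions: [1/s]
Adding exponents of each base unit: s: -1
SI base units of angular frequency: 1/s

Answer: 1/s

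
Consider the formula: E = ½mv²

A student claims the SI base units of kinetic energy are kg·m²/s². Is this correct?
Units of each symbol in E = ½mv²:
  m (mass): kg
  v (speed): m/s  → to the power 2, contributes m²/s²
  The factor ½ is dimensionless.

Multiplying the contributions: [kg] · [m²/s²]
Adding exponents of each base unit: kg: 1, m: 2, s: -2
SI base units of kinetic energy: kg·m²/s²

The claimed units kg·m²/s² match the derived units, so the claim is correct.

Answer: Yes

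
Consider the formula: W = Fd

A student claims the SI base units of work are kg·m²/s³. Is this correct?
Units of each symbol in W = Fd:
  F (force): kg·m/s²
  d (displacement): m

Multiplying the contributions: [kg·m/s²] · [m]
Adding exponents of each base unit: kg: 1, m: 2, s: -2
SI base units of work: kg·m²/s²

The claimed units kg·m²/s³ (exponents kg: 1, m: 2, s: -3) do not match the derived units kg·m²/s² (exponents kg: 1, m: 2, s: -2), so the claim is incorrect.

Answer: No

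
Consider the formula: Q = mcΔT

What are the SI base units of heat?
Units of each symbol in Q = mcΔT:
  m (mass): kg
  c (specific heat capacity, in J/(kg·K)): m²/(s²·K)
  ΔT (temperature change): K

Multiplying the contributions: [kg] · [m²/(s²·K)] · [K]
Adding exponents of each base unit: kg: 1, m: 2, s: -2
SI base units of heat: kg·m²/s²

Answer: kg·m²/s²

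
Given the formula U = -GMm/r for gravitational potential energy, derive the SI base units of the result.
Units of each symbol in U = -GMm/r:
  G (gravitational constant): m³/(kg·s²)
  M (mass): kg
  m (mass): kg
  r (distance): m  → in the denominator, contributes 1/m
  The minus sign does not affect the units.

Multiplying the contributions: [m³/(kg·s²)] · [kg] · [kg] · [1/m]
Adding exponents of each base unit: kg: 1, m: 2, s: -2
SI base units of gravitational potential energy: kg·m²/s²

Answer: kg·m²/s²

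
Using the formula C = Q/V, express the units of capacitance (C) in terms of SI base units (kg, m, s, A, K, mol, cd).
Units of each symbol in C = Q/V:
  Q (charge, in coulombs): s·A
  V (voltage, in volts): kg·m²/(s³·A)  → in the denominator, contributes s³·A/(kg·m²)

Multiplying the contributions: [s·A] · [s³·A/(kg·m²)]
Adding exponents of each base unit: kg: -1, m: -2, s: 4, A: 2
SI base units of capacitance: s⁴·A²/(kg·m²)

Answer: s⁴·A²/(kg·m²)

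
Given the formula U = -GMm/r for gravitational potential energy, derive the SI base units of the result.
Units of each symbol in U = -GMm/r:
  G (gravitational constant): m³/(kg·s²)
  M (mass): kg
  m (mass): kg
  r (distance): m  → in the denominator, contributes 1/m
  The minus sign does not affect the units.

Multiplying the contributions: [m³/(kg·s²)] · [kg] · [kg] · [1/m]
Adding exponents of each base unit: kg: 1, m: 2, s: -2
SI base units of gravitational potential energy: kg·m²/s²

Answer: kg·m²/s²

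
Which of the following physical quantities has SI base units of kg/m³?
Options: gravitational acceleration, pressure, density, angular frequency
Checking the SI base units of each option:
  gravitational acceleration (g = GM/r²): m/s²  ✗
  pressure (P = F/A): kg/(m·s²)  ✗
  density (ρ = m/V): kg/m³  ✓ matches
  angular frequency (ω = 2πf): 1/s  ✗

Only density has units kg/m³.

Answer: density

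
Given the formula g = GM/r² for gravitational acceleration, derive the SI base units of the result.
Units of each symbol in g = GM/r²:
  G (gravitational constant): m³/(kg·s²)
  M (mass): kg
  r (distance): m  → to the power 2 in the denominator, contributes 1/m²

Multiplying the contributions: [m³/(kg·s²)] · [kg] · [1/m²]
Adding exponents of each base unit: m: 1, s: -2
SI base units of gravitational acceleration: m/s²

Answer: m/s²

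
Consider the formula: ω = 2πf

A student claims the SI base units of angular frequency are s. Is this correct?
Units of each symbol in ω = 2πf:
  f (frequency): 1/s
  The factor 2π is dimensionless.

Multiplying the contributions: [1/s]
Adding exponents of each base unit: s: -1
SI base units of angular frequency: 1/s

The claimed units s (exponents s: 1) do not match the derived units 1/s (exponents s: -1), so the claim is incorrect.

Answer: No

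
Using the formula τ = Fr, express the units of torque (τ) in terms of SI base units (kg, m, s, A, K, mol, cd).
Units of each symbol in τ = Fr:
  F (force): kg·m/s²
  r (lever arm): m

Multiplying the contributions: [kg·m/s²] · [m]
Adding exponents of each base unit: kg: 1, m: 2, s: -2
SI base units of torque: kg·m²/s²

Answer: kg·m²/s²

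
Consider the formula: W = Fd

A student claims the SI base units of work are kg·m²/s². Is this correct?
Units of each symbol in W = Fd:
  F (force): kg·m/s²
  d (displacement): m

Multiplying the contributions: [kg·m/s²] · [m]
Adding exponents of each base unit: kg: 1, m: 2, s: -2
SI base units of work: kg·m²/s²

The claimed units kg·m²/s² match the derived units, so the claim is correct.

Answer: Yes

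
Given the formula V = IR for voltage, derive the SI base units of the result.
Units of each symbol in V = IR:
  I (current): A
  R (resistance, in ohms): kg·m²/(s³·A²)

Multiplying the contributions: [A] · [kg·m²/(s³·A²)]
Adding exponents of each base unit: kg: 1, m: 2, s: -3, A: -1
SI base units of voltage: kg·m²/(s³·A)

Answer: kg·m²/(s³·A)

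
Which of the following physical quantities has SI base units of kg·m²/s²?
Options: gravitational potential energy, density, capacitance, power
Checking the SI base units of each option:
  gravitational potential energy (U = -GMm/r): kg·m²/s²  ✓ matches
  density (ρ = m/V): kg/m³  ✗
  capacitance (C = Q/V): s⁴·A²/(kg·m²)  ✗
  power (P = W/t): kg·m²/s³  ✗

Only gravitational potential energy has units kg·m²/s².

Answer: gravitational potential energy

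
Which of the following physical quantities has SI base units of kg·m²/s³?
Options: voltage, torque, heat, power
Checking the SI base units of each option:
  voltage (V = IR): kg·m²/(s³·A)  ✗
  torque (τ = Fr): kg·m²/s²  ✗
  heat (Q = mcΔT): kg·m²/s²  ✗
  power (P = W/t): kg·m²/s³  ✓ matches

Only power has units kg·m²/s³.

Answer: power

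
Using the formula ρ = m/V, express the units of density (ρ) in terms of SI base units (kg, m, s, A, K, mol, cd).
Units of each symbol in ρ = m/V:
  m (mass): kg
  V (volume): m³  → in the denominator, contributes 1/m³

Multiplying the contributions: [kg] · [1/m³]
Adding exponents of each base unit: kg: 1, m: -3
SI base units of density: kg/m³

Answer: kg/m³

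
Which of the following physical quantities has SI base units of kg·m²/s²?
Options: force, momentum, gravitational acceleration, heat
Checking the SI base units of each option:
  force (F = ma): kg·m/s²  ✗
  momentum (p = mv): kg·m/s  ✗
  gravitational acceleration (g = GM/r²): m/s²  ✗
  heat (Q = mcΔT): kg·m²/s²  ✓ matches

Only heat has units kg·m²/s².

Answer: heat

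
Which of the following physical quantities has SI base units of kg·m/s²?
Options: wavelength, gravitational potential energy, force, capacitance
Checking the SI base units of each option:
  wavelength (λ = v/f): m  ✗
  gravitational potential energy (U = -GMm/r): kg·m²/s²  ✗
  force (F = ma): kg·m/s²  ✓ matches
  capacitance (C = Q/V): s⁴·A²/(kg·m²)  ✗

Only force has units kg·m/s².

Answer: force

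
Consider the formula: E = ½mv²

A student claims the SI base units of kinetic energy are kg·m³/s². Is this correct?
Units of each symbol in E = ½mv²:
  m (mass): kg
  v (speed): m/s  → to the power 2, contributes m²/s²
  The factor ½ is dimensionless.

Multiplying the contributions: [kg] · [m²/s²]
Adding exponents of each base unit: kg: 1, m: 2, s: -2
SI base units of kinetic energy: kg·m²/s²

The claimed units kg·m³/s² (exponents kg: 1, m: 3, s: -2) do not match the derived units kg·m²/s² (exponents kg: 1, m: 2, s: -2), so the claim is incorrect.

Answer: No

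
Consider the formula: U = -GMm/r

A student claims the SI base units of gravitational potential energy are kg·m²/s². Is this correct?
Units of each symbol in U = -GMm/r:
  G (gravitational constant): m³/(kg·s²)
  M (mass): kg
  m (mass): kg
  r (distance): m  → in the denominator, contributes 1/m
  The minus sign does not affect the units.

Multiplying the contributions: [m³/(kg·s²)] · [kg] · [kg] · [1/m]
Adding exponents of each base unit: kg: 1, m: 2, s: -2
SI base units of gravitational potential energy: kg·m²/s²

The claimed units kg·m²/s² match the derived units, so the claim is correct.

Answer: Yes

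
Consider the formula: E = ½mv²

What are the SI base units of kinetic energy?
Units of each symbol in E = ½mv²:
  m (mass): kg
  v (speed): m/s  → to the power 2, contributes m²/s²
  The factor ½ is dimensionless.

Multiplying the contributions: [kg] · [m²/s²]
Adding exponents of each base unit: kg: 1, m: 2, s: -2
SI base units of kinetic energy: kg·m²/s²

Answer: kg·m²/s²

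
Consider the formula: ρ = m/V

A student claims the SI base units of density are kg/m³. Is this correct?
Units of each symbol in ρ = m/V:
  m (mass): kg
  V (volume): m³  → in the denominator, contributes 1/m³

Multiplying the contributions: [kg] · [1/m³]
Adding exponents of each base unit: kg: 1, m: -3
SI base units of density: kg/m³

The claimed units kg/m³ match the derived units, so the claim is correct.

Answer: Yes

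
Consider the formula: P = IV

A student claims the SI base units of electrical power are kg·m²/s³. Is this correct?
Units of each symbol in P = IV:
  I (current): A
  V (voltage, in volts): kg·m²/(s³·A)

Multiplying the contributions: [A] · [kg·m²/(s³·A)]
Adding exponents of each base unit: kg: 1, m: 2, s: -3
SI base units of electrical power: kg·m²/s³

The claimed units kg·m²/s³ match the derived units, so the claim is correct.

Answer: Yes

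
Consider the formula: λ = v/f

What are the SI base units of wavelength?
Units of each symbol in λ = v/f:
  v (wave speed): m/s
  f (frequency): 1/s  → in the denominator, contributes s

Multiplying the contributions: [m/s] · [s]
Adding exponents of each base unit: m: 1
SI base units of wavelength: m

Answer: m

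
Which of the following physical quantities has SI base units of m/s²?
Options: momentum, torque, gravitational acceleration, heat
Checking the SI base units of each option:
  momentum (p = mv): kg·m/s  ✗
  torque (τ = Fr): kg·m²/s²  ✗
  gravitational acceleration (g = GM/r²): m/s²  ✓ matches
  heat (Q = mcΔT): kg·m²/s²  ✗

Only gravitational acceleration has units m/s².

Answer: gravitational acceleration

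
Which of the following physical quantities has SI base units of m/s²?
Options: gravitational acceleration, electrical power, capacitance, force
Checking the SI base units of each option:
  gravitational acceleration (g = GM/r²): m/s²  ✓ matches
  electrical power (P = IV): kg·m²/s³  ✗
  capacitance (C = Q/V): s⁴·A²/(kg·m²)  ✗
  force (F = ma): kg·m/s²  ✗

Only gravitational acceleration has units m/s².

Answer: gravitational acceleration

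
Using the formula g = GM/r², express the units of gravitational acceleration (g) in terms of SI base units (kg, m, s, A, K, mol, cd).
Units of each symbol in g = GM/r²:
  G (gravitational constant): m³/(kg·s²)
  M (mass): kg
  r (distance): m  → to the power 2 in the denominator, contributes 1/m²

Multiplying the contributions: [m³/(kg·s²)] · [kg] · [1/m²]
Adding exponents of each base unit: m: 1, s: -2
SI base units of gravitational acceleration: m/s²

Answer: m/s²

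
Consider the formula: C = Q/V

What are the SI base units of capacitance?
Units of each symbol in C = Q/V:
  Q (charge, in coulombs): s·A
  V (voltage, in volts): kg·m²/(s³·A)  → in the denominator, contributes s³·A/(kg·m²)

Multiplying the contributions: [s·A] · [s³·A/(kg·m²)]
Adding exponents of each base unit: kg: -1, m: -2, s: 4, A: 2
SI base units of capacitance: s⁴·A²/(kg·m²)

Answer: s⁴·A²/(kg·m²)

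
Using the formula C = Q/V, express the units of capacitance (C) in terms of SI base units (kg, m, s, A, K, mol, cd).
Units of each symbol in C = Q/V:
  Q (charge, in coulombs): s·A
  V (voltage, in volts): kg·m²/(s³·A)  → in the denominator, contributes s³·A/(kg·m²)

Multiplying the contributions: [s·A] · [s³·A/(kg·m²)]
Adding exponents of each base unit: kg: -1, m: -2, s: 4, A: 2
SI base units of capacitance: s⁴·A²/(kg·m²)

Answer: s⁴·A²/(kg·m²)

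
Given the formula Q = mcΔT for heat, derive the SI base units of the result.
Units of each symbol in Q = mcΔT:
  m (mass): kg
  c (specific heat capacity, in J/(kg·K)): m²/(s²·K)
  ΔT (temperature change): K

Multiplying the contributions: [kg] · [m²/(s²·K)] · [K]
Adding exponents of each base unit: kg: 1, m: 2, s: -2
SI base units of heat: kg·m²/s²

Answer: kg·m²/s²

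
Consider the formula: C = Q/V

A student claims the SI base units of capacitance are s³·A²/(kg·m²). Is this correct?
Units of each symbol in C = Q/V:
  Q (charge, in coulombs): s·A
  V (voltage, in volts): kg·m²/(s³·A)  → in the denominator, contributes s³·A/(kg·m²)

Multiplying the contributions: [s·A] · [s³·A/(kg·m²)]
Adding exponents of each base unit: kg: -1, m: -2, s: 4, A: 2
SI base units of capacitance: s⁴·A²/(kg·m²)

The claimed units s³·A²/(kg·m²) (exponents kg: -1, m: -2, s: 3, A: 2) do not match the derived units s⁴·A²/(kg·m²) (exponents kg: -1, m: -2, s: 4, A: 2), so the claim is incorrect.

Answer: No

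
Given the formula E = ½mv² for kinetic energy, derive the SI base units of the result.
Units of each symbol in E = ½mv²:
  m (mass): kg
  v (speed): m/s  → to the power 2, contributes m²/s²
  The factor ½ is dimensionless.

Multiplying the contributions: [kg] · [m²/s²]
Adding exponents of each base unit: kg: 1, m: 2, s: -2
SI base units of kinetic energy: kg·m²/s²

Answer: kg·m²/s²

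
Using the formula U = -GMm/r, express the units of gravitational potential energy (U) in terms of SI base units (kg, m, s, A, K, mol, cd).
Units of each symbol in U = -GMm/r:
  G (gravitational constant): m³/(kg·s²)
  M (mass): kg
  m (mass): kg
  r (distance): m  → in the denominator, contributes 1/m
  The minus sign does not affect the units.

Multiplying the contributions: [m³/(kg·s²)] · [kg] · [kg] · [1/m]
Adding exponents of each base unit: kg: 1, m: 2, s: -2
SI base units of gravitational potential energy: kg·m²/s²

Answer: kg·m²/s²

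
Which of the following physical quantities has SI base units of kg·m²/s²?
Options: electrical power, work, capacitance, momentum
Checking the SI base units of each option:
  electrical power (P = IV): kg·m²/s³  ✗
  work (W = Fd): kg·m²/s²  ✓ matches
  capacitance (C = Q/V): s⁴·A²/(kg·m²)  ✗
  momentum (p = mv): kg·m/s  ✗

Only work has units kg·m²/s².

Answer: work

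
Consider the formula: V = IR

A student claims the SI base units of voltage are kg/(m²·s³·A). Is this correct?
Units of each symbol in V = IR:
  I (current): A
  R (resistance, in ohms): kg·m²/(s³·A²)

Multiplying the contributions: [A] · [kg·m²/(s³·A²)]
Adding exponents of each base unit: kg: 1, m: 2, s: -3, A: -1
SI base units of voltage: kg·m²/(s³·A)

The claimed units kg/(m²·s³·A) (exponents kg: 1, m: -2, s: -3, A: -1) do not match the derived units kg·m²/(s³·A) (exponents kg: 1, m: 2, s: -3, A: -1), so the claim is incorrect.

Answer: No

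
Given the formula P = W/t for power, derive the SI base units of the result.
Units of each symbol in P = W/t:
  W (work): kg·m²/s²
  t (time): s  → in the denominator, contributes 1/s

Multiplying the contributions: [kg·m²/s²] · [1/s]
Adding exponents of each base unit: kg: 1, m: 2, s: -3
SI base units of power: kg·m²/s³

Answer: kg·m²/s³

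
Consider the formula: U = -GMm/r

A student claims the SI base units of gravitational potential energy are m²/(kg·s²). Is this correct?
Units of each symbol in U = -GMm/r:
  G (gravitational constant): m³/(kg·s²)
  M (mass): kg
  m (mass): kg
  r (distance): m  → in the denominator, contributes 1/m
  The minus sign does not affect the units.

Multiplying the contributions: [m³/(kg·s²)] · [kg] · [kg] · [1/m]
Adding exponents of each base unit: kg: 1, m: 2, s: -2
SI base units of gravitational potential energy: kg·m²/s²

The claimed units m²/(kg·s²) (exponents kg: -1, m: 2, s: -2) do not match the derived units kg·m²/s² (exponents kg: 1, m: 2, s: -2), so the claim is incorrect.

Answer: No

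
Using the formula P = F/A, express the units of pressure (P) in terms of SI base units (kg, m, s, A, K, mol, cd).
Units of each symbol in P = F/A:
  F (force): kg·m/s²
  A (area): m²  → in the denominator, contributes 1/m²

Multiplying the contributions: [kg·m/s²] · [1/m²]
Adding exponents of each base unit: kg: 1, m: -1, s: -2
SI base units of pressure: kg/(m·s²)

Answer: kg/(m·s²)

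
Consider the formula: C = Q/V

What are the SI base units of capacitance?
Units of each symbol in C = Q/V:
  Q (charge, in coulombs): s·A
  V (voltage, in volts): kg·m²/(s³·A)  → in the denominator, contributes s³·A/(kg·m²)

Multiplying the contributions: [s·A] · [s³·A/(kg·m²)]
Adding exponents of each base unit: kg: -1, m: -2, s: 4, A: 2
SI base units of capacitance: s⁴·A²/(kg·m²)

Answer: s⁴·A²/(kg·m²)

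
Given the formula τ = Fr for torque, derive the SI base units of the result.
Units of each symbol in τ = Fr:
  F (force): kg·m/s²
  r (lever arm): m

Multiplying the contributions: [kg·m/s²] · [m]
Adding exponents of each base unit: kg: 1, m: 2, s: -2
SI base units of torque: kg·m²/s²

Answer: kg·m²/s²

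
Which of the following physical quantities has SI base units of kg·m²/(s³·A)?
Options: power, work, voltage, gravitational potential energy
Checking the SI base units of each option:
  power (P = W/t): kg·m²/s³  ✗
  work (W = Fd): kg·m²/s²  ✗
  voltage (V = IR): kg·m²/(s³·A)  ✓ matches
  gravitational potential energy (U = -GMm/r): kg·m²/s²  ✗

Only voltage has units kg·m²/(s³·A).

Answer: voltage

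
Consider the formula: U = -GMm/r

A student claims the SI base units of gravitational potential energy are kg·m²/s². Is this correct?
Units of each symbol in U = -GMm/r:
  G (gravitational constant): m³/(kg·s²)
  M (mass): kg
  m (mass): kg
  r (distance): m  → in the denominator, contributes 1/m
  The minus sign does not affect the units.

Multiplying the contributions: [m³/(kg·s²)] · [kg] · [kg] · [1/m]
Adding exponents of each base unit: kg: 1, m: 2, s: -2
SI base units of gravitational potential energy: kg·m²/s²

The claimed units kg·m²/s² match the derived units, so the claim is correct.

Answer: Yes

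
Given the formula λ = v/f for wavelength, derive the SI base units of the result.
Units of each symbol in λ = v/f:
  v (wave speed): m/s
  f (frequency): 1/s  → in the denominator, contributes s

Multiplying the contributions: [m/s] · [s]
Adding exponents of each base unit: m: 1
SI base units of wavelength: m

Answer: m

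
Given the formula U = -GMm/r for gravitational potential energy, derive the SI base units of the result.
Units of each symbol in U = -GMm/r:
  G (gravitational constant): m³/(kg·s²)
  M (mass): kg
  m (mass): kg
  r (distance): m  → in the denominator, contributes 1/m
  The minus sign does not affect the units.

Multiplying the contributions: [m³/(kg·s²)] · [kg] · [kg] · [1/m]
Adding exponents of each base unit: kg: 1, m: 2, s: -2
SI base units of gravitational potential energy: kg·m²/s²

Answer: kg·m²/s²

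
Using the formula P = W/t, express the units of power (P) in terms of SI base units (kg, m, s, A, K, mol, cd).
Units of each symbol in P = W/t:
  W (work): kg·m²/s²
  t (time): s  → in the denominator, contributes 1/s

Multiplying the contributions: [kg·m²/s²] · [1/s]
Adding exponents of each base unit: kg: 1, m: 2, s: -3
SI base units of power: kg·m²/s³

Answer: kg·m²/s³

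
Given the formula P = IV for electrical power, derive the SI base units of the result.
Units of each symbol in P = IV:
  I (current): A
  V (voltage, in volts): kg·m²/(s³·A)

Multiplying the contributions: [A] · [kg·m²/(s³·A)]
Adding exponents of each base unit: kg: 1, m: 2, s: -3
SI base units of electrical power: kg·m²/s³

Answer: kg·m²/s³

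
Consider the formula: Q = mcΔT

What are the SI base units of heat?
Units of each symbol in Q = mcΔT:
  m (mass): kg
  c (specific heat capacity, in J/(kg·K)): m²/(s²·K)
  ΔT (temperature change): K

Multiplying the contributions: [kg] · [m²/(s²·K)] · [K]
Adding exponents of each base unit: kg: 1, m: 2, s: -2
SI base units of heat: kg·m²/s²

Answer: kg·m²/s²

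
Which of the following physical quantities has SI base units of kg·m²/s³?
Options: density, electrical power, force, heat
Checking the SI base units of each option:
  density (ρ = m/V): kg/m³  ✗
  electrical power (P = IV): kg·m²/s³  ✓ matches
  force (F = ma): kg·m/s²  ✗
  heat (Q = mcΔT): kg·m²/s²  ✗

Only electrical power has units kg·m²/s³.

Answer: electrical power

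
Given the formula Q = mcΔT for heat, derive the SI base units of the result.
Units of each symbol in Q = mcΔT:
  m (mass): kg
  c (specific heat capacity, in J/(kg·K)): m²/(s²·K)
  ΔT (temperature change): K

Multiplying the contributions: [kg] · [m²/(s²·K)] · [K]
Adding exponents of each base unit: kg: 1, m: 2, s: -2
SI base units of heat: kg·m²/s²

Answer: kg·m²/s²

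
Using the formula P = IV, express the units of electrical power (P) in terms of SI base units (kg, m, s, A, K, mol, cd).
Units of each symbol in P = IV:
  I (current): A
  V (voltage, in volts): kg·m²/(s³·A)

Multiplying the contributions: [A] · [kg·m²/(s³·A)]
Adding exponents of each base unit: kg: 1, m: 2, s: -3
SI base units of electrical power: kg·m²/s³

Answer: kg·m²/s³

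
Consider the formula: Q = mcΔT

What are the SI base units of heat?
Units of each symbol in Q = mcΔT:
  m (mass): kg
  c (specific heat capacity, in J/(kg·K)): m²/(s²·K)
  ΔT (temperature change): K

Multiplying the contributions: [kg] · [m²/(s²·K)] · [K]
Adding exponents of each base unit: kg: 1, m: 2, s: -2
SI base units of heat: kg·m²/s²

Answer: kg·m²/s²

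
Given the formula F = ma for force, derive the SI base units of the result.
Units of each symbol in F = ma:
  m (mass): kg
  a (acceleration): m/s²

Multiplying the contributions: [kg] · [m/s²]
Adding exponents of each base unit: kg: 1, m: 1, s: -2
SI base units of force: kg·m/s²

Answer: kg·m/s²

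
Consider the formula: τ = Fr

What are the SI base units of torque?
Units of each symbol in τ = Fr:
  F (force): kg·m/s²
  r (lever arm): m

Multiplying the contributions: [kg·m/s²] · [m]
Adding exponents of each base unit: kg: 1, m: 2, s: -2
SI base units of torque: kg·m²/s²

Answer: kg·m²/s²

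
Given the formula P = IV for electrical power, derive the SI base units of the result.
Units of each symbol in P = IV:
  I (current): A
  V (voltage, in volts): kg·m²/(s³·A)

Multiplying the contributions: [A] · [kg·m²/(s³·A)]
Adding exponents of each base unit: kg: 1, m: 2, s: -3
SI base units of electrical power: kg·m²/s³

Answer: kg·m²/s³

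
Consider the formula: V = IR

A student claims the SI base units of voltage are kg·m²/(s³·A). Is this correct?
Units of each symbol in V = IR:
  I (current): A
  R (resistance, in ohms): kg·m²/(s³·A²)

Multiplying the contributions: [A] · [kg·m²/(s³·A²)]
Adding exponents of each base unit: kg: 1, m: 2, s: -3, A: -1
SI base units of voltage: kg·m²/(s³·A)

The claimed units kg·m²/(s³·A) match the derived units, so the claim is correct.

Answer: Yes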